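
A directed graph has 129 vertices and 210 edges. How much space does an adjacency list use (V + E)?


Adjacency list: one list head per vertex + one entry per edge
Vertex heads: 129
Edge entries: 210
Total = 129 + 210 = 339


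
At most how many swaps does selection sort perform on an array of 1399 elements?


Each of the 1398 passes places one element in its final position.
Pass 1: swap minimum into position 0
Pass 2: swap minimum of remaining into position 1
...
Pass 1398: last two elements, one swap
Maximum swaps = 1399 - 1 = 1398


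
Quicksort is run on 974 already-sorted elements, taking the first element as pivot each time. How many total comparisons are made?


Sum of comparisons per partition:
973 + 972 + ... + 1 + 0
= 974 * (974 - 1) / 2
= 974 * 973 / 2
= 473851


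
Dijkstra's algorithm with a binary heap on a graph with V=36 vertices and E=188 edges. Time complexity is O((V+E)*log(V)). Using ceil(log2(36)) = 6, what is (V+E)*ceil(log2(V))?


Dijkstra with a binary heap: each vertex is extracted once, each edge may relax once.
Each heap operation costs O(log V).
V + E = 36 + 188 = 224
ceil(log2(36)) = 6 (since 2^5 = 32 < 36 <= 64 = 2^6)
Total heap work = (V+E) * ceil(log2(V)) = 224 * 6 = 1344


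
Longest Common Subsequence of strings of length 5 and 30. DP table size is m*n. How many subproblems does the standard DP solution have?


DP table indexed by positions in both strings.
First string: 5 positions
Second string: 30 positions
Total = 5 * 30 = 150


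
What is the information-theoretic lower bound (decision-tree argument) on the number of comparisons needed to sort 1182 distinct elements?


A binary decision tree of height h has at most 2^h leaves and needs at least n! of them, so h >= ceil(log2(n!)).
1182! is far too large to multiply out, so use Stirling's series:
  ln(n!) ~ n ln n - n + (1/2) ln(2 pi n) + 1/(12n)  (error below 1/(360 n^3), negligible here)
  ln(1182) = 7.0749632
  n ln n = 1182 * 7.0749632 = 8362.6065
  (1/2) ln(2 pi * 1182) = (1/2) ln(7426.7250) = 4.4564
  1/(12*1182) = 0.0001
  ln(1182!) ~ 8362.6065 - 1182 + 4.4564 + 0.0001 = 7185.0630
Convert to base 2: log2(1182!) = 7185.0630 / ln 2 = 7185.0630 / 0.69314718 = 10365.8548
ceil(10365.8548) = 10366


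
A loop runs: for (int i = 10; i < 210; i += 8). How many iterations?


Loop starts at i = 10, increments by 8, stops when i >= 210.
Number of iterations = ceil((210 - 10) / 8)
= ceil(200 / 8)
= 25


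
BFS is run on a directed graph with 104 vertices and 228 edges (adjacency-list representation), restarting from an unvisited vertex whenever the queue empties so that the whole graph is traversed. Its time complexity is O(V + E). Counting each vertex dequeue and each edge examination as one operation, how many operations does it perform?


A full BFS traversal dequeues each vertex exactly once and examines each directed edge exactly once.
V = 104 (vertex processing cost)
E = 228 (edge examination cost)
Total operations proportional to V + E = 104 + 228 = 332


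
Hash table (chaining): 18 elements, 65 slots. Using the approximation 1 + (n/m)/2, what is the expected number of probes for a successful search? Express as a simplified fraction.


Computing expected probes:
alpha = 18/65
= 1 + alpha/2
= 1 + 18/(2*65)
= (2*65 + 18) / (2*65)
= 148/130 = 74/65


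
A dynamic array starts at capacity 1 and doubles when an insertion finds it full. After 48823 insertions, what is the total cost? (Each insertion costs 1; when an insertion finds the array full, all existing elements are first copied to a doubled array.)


Insertion cost: 48823 (one per element)
Resizes occur just before inserting elements 2, 3, 5, 9, ...
Elements copied at each resize: 1 + 2 + 4 + 8 + 16 + 32 + 64 + 128 + 256 + 512 + 1024 + 2048 + 4096 + 8192 + 16384 + 32768
Sum of copies = 65535 (geometric series: 2^k - 1)
Total = 48823 + 65535 = 114358


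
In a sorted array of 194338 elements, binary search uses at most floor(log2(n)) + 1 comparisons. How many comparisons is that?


Halving sequence: 194338 -> 97169 -> 48584 -> 24292 -> 12146 -> 6073 -> 3036 -> 1518 -> 759 -> 379 -> 189 -> 94 -> 47 -> 23 -> 11 -> 5 -> 2 -> 1
Number of halvings = 17
Max comparisons = 17 + 1 = 18


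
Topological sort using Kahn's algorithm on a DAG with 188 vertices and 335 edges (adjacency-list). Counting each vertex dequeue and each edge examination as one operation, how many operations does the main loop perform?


Kahn's algorithm:
  1. Compute in-degrees: O(V + E)
  2. Process queue: each vertex dequeued once (O(V))
     each edge examined once (O(E))
Total = V + E = 188 + 335 = 523


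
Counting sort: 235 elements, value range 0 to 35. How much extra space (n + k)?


n = 235 (output array)
k = 36 (count array for 36 distinct values)
Extra space = 235 + 36 = 271


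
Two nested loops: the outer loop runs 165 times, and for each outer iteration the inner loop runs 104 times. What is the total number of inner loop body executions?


Outer loop: 165 iterations
Inner loop: 104 iterations per outer iteration
Total = 165 * 104 = 17160


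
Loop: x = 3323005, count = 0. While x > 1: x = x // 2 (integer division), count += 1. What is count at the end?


The variable x halves each step:
x = 3323005 -> 1661502 -> 830751 -> 415375 -> 207687 -> 103843 -> 51921 -> 25960 -> 12980 -> 6490 -> 3245 -> 1622 -> 811 -> 405 -> 202 -> 101 -> 50 -> 25 -> 12 -> 6 -> 3 -> 1
Number of halvings = floor(log2(3323005)) = 21


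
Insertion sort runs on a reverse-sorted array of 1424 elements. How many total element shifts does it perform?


Sum of shifts = 1 + 2 + 3 + ... + 1423
= 1424 * 1423 / 2
= 2026352 / 2
= 1013176


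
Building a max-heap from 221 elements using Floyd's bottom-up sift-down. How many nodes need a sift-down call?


In a heap of 221 elements (0-indexed array):
  Last element index: 220
  Parent of last element: floor((220 - 1) / 2) = 109
  Internal nodes: indices 0 to 109
  Count = floor(221/2) = 110


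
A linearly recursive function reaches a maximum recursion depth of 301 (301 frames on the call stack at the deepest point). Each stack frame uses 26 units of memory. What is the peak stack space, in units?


Maximum recursion depth = 301 frames
Memory per frame = 26 units
Total stack space = depth * frame_size
= 301 * 26 = 7826


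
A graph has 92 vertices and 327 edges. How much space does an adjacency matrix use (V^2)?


Adjacency matrix: V x V grid of entries
Space = V^2 = 92^2 = 92 * 92 = 8464


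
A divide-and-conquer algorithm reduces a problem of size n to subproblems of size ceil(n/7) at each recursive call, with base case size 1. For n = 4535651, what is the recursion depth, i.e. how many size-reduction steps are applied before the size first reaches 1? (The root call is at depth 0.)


Each step divides the size by 7 (rounding up); after k steps the size is ceil(n/7^k), which equals 1 exactly when 7^k >= n.
So the depth is the smallest k with 7^k >= 4535651, i.e. ceil(log_7(4535651)).
7^7 = 823543 < 4535651 <= 5764801 = 7^8
Recursion depth = 8


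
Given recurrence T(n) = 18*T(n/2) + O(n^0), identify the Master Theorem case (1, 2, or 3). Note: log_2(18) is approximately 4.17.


Master Theorem parameters: a=18, b=2, c=0
log_b(a) = 4.17
Compare b^c with a: 2^0 = 1 < 18, so c < log_b(a).
Comparing c=0 vs log_b(a)=4.17:
0 < 4.17 => Case 1
Result: T(n) = O(n^(log_2 18)) ~ O(n^4.17)
Master Theorem case = 1


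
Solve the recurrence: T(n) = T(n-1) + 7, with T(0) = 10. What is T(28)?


Unrolling the recurrence:
T(28) = T(27) + 7
       = T(26) + 7 + 7
       = T(25) + 7*3
       ...
       = T(0) + 7*28
       = 10 + 196 = 206


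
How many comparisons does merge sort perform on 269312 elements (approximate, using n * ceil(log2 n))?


Recursion depth: ceil(log2(269312)) = 19
Each recursion level merges n = 269312 elements
Total = 269312 * 19 = 5116928


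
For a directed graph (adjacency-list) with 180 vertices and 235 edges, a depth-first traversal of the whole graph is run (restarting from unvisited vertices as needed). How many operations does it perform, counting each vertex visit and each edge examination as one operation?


A full DFS traversal visits each vertex once and examines each edge once.
V = 180
E = 235
Sum = 180 + 235 = 415


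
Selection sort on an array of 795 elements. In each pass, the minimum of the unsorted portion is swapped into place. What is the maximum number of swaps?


Selection sort performs one swap per pass:
  Pass 1: find min in positions 0 to 794, swap with position 0
  Pass 2: find min in positions 1 to 794, swap with position 1
  Pass 3: find min in positions 2 to 794, swap with position 2
  Pass 4: find min in positions 3 to 794, swap with position 3
  Pass 5: find min in positions 4 to 794, swap with position 4
  ... (789 more passes)
Total passes (and swaps) = n - 1 = 795 - 1 = 794


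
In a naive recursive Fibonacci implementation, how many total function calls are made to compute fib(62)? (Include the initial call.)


Let C(m) = total calls to evaluate fib(m). Then C(0)=C(1)=1, and
C(m) = 1 + C(m-1) + C(m-2) for m >= 2.
Build the table (each entry = 1 + previous two):
  C(0) = 1
  C(1) = 1
  C(2) = 1 + 1 + 1 = 3
  C(3) = 1 + 3 + 1 = 5
  C(4) = 1 + 5 + 3 = 9
  C(5) = 1 + 9 + 5 = 15
  C(6) = 1 + 15 + 9 = 25
  C(7) = 1 + 25 + 15 = 41
  C(8) = 1 + 41 + 25 = 67
  C(9) = 1 + 67 + 41 = 109
  C(10) = 1 + 109 + 67 = 177
  C(11) = 1 + 177 + 109 = 287
  C(12) = 1 + 287 + 177 = 465
  C(13) = 1 + 465 + 287 = 753
  C(14) = 1 + 753 + 465 = 1219
  C(15) = 1 + 1219 + 753 = 1973
  C(16) = 1 + 1973 + 1219 = 3193
  C(17) = 1 + 3193 + 1973 = 5167
  C(18) = 1 + 5167 + 3193 = 8361
  C(19) = 1 + 8361 + 5167 = 13529
  C(20) = 1 + 13529 + 8361 = 21891
  C(21) = 1 + 21891 + 13529 = 35421
  C(22) = 1 + 35421 + 21891 = 57313
  C(23) = 1 + 57313 + 35421 = 92735
  C(24) = 1 + 92735 + 57313 = 150049
  C(25) = 1 + 150049 + 92735 = 242785
  C(26) = 1 + 242785 + 150049 = 392835
  C(27) = 1 + 392835 + 242785 = 635621
  C(28) = 1 + 635621 + 392835 = 1028457
  C(29) = 1 + 1028457 + 635621 = 1664079
  C(30) = 1 + 1664079 + 1028457 = 2692537
  C(31) = 1 + 2692537 + 1664079 = 4356617
  C(32) = 1 + 4356617 + 2692537 = 7049155
  C(33) = 1 + 7049155 + 4356617 = 11405773
  C(34) = 1 + 11405773 + 7049155 = 18454929
  C(35) = 1 + 18454929 + 11405773 = 29860703
  C(36) = 1 + 29860703 + 18454929 = 48315633
  C(37) = 1 + 48315633 + 29860703 = 78176337
  C(38) = 1 + 78176337 + 48315633 = 126491971
  C(39) = 1 + 126491971 + 78176337 = 204668309
  C(40) = 1 + 204668309 + 126491971 = 331160281
  C(41) = 1 + 331160281 + 204668309 = 535828591
  C(42) = 1 + 535828591 + 331160281 = 866988873
  C(43) = 1 + 866988873 + 535828591 = 1402817465
  C(44) = 1 + 1402817465 + 866988873 = 2269806339
  C(45) = 1 + 2269806339 + 1402817465 = 3672623805
  C(46) = 1 + 3672623805 + 2269806339 = 5942430145
  C(47) = 1 + 5942430145 + 3672623805 = 9615053951
  C(48) = 1 + 9615053951 + 5942430145 = 15557484097
  C(49) = 1 + 15557484097 + 9615053951 = 25172538049
  C(50) = 1 + 25172538049 + 15557484097 = 40730022147
  C(51) = 1 + 40730022147 + 25172538049 = 65902560197
  C(52) = 1 + 65902560197 + 40730022147 = 106632582345
  C(53) = 1 + 106632582345 + 65902560197 = 172535142543
  C(54) = 1 + 172535142543 + 106632582345 = 279167724889
  C(55) = 1 + 279167724889 + 172535142543 = 451702867433
  C(56) = 1 + 451702867433 + 279167724889 = 730870592323
  C(57) = 1 + 730870592323 + 451702867433 = 1182573459757
  C(58) = 1 + 1182573459757 + 730870592323 = 1913444052081
  C(59) = 1 + 1913444052081 + 1182573459757 = 3096017511839
  C(60) = 1 + 3096017511839 + 1913444052081 = 5009461563921
  C(61) = 1 + 5009461563921 + 3096017511839 = 8105479075761
  C(62) = 1 + 8105479075761 + 5009461563921 = 13114940639683
Total calls for fib(62) = 13114940639683


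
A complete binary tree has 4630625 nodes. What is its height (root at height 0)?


In a complete binary tree, level k holds nodes 2^k .. 2^(k+1)-1 (1-indexed).
Height = floor(log2(n)) = floor(log2(4630625)) = 22
Check: 2^22 = 4194304 <= 4630625 < 8388608 = 2^23


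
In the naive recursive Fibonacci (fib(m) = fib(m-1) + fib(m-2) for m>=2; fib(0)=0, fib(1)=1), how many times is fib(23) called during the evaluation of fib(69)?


Let N(m) = number of times fib(m) is called while evaluating fib(69).
N(69) = 1 (the initial call).
N(68) = 1 (only fib(69) calls it).
For 1 <= m <= 67: fib(m) is called by fib(m+1) and fib(m+2), so
  N(m) = N(m+1) + N(m+2).
fib(0) is called only by fib(2), so N(0) = N(2).
Walk down from m=69:
  N(69)=1, N(68)=1, N(67)=2, N(66)=3, N(65)=5, N(64)=8, N(63)=13, N(62)=21, N(61)=34, N(60)=55, N(59)=89, N(58)=144, N(57)=233, N(56)=377, N(55)=610, N(54)=987, N(53)=1597, N(52)=2584, N(51)=4181, N(50)=6765, N(49)=10946, N(48)=17711, N(47)=28657, N(46)=46368, N(45)=75025, N(44)=121393, N(43)=196418, N(42)=317811, N(41)=514229, N(40)=832040, N(39)=1346269, N(38)=2178309, N(37)=3524578, N(36)=5702887, N(35)=9227465, N(34)=14930352, N(33)=24157817, N(32)=39088169, N(31)=63245986, N(30)=102334155, N(29)=165580141, N(28)=267914296, N(27)=433494437, N(26)=701408733, N(25)=1134903170, N(24)=1836311903, N(23)=2971215073
N(23) = 2971215073


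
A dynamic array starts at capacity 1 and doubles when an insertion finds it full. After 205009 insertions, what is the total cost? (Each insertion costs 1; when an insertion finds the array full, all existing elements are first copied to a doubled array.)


Insertion cost: 205009 (one per element)
Resizes occur just before inserting elements 2, 3, 5, 9, ...
Elements copied at each resize: 1 + 2 + 4 + 8 + 16 + 32 + 64 + 128 + 256 + 512 + 1024 + 2048 + 4096 + 8192 + 16384 + 32768 + 65536 + 131072
Sum of copies = 262143 (geometric series: 2^k - 1)
Total = 205009 + 262143 = 467152


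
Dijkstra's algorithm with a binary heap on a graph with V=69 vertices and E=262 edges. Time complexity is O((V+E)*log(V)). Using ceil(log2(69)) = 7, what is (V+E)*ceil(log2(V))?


Dijkstra with a binary heap: each vertex is extracted once, each edge may relax once.
Each heap operation costs O(log V).
V + E = 69 + 262 = 331
ceil(log2(69)) = 7 (since 2^6 = 64 < 69 <= 128 = 2^7)
Total heap work = (V+E) * ceil(log2(V)) = 331 * 7 = 2317


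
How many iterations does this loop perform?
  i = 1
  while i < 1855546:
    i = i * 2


The loop variable doubles each iteration:
i = 1 -> 2 -> 4 -> 8 -> 16 -> 32 -> 64 -> 128 -> 256 -> 512 -> 1024 -> 2048 -> 4096 -> 8192 -> 16384 -> 32768 -> 65536 -> 131072 -> 262144 -> 524288 -> 1048576 -> 2097152 (stop, 2097152 >= 1855546)
Number of doublings = ceil(log2(1855546)) = 21


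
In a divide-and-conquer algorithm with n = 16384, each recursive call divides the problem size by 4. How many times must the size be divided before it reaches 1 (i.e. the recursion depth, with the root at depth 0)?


Number of divisions = log_4(16384)
Sizes: 16384 -> 4096 -> 1024 -> 256 -> 64 -> 16 -> 4 -> 1 (7 divisions)
Recursion depth = 7


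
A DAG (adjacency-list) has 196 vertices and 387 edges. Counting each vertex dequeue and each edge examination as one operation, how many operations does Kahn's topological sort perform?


V = 196 (vertex processing)
E = 387 (edge processing)
V + E = 196 + 387 = 583


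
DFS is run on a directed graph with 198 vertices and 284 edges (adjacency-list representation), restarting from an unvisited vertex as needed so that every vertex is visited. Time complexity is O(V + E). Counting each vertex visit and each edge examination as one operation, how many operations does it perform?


A full DFS traversal processes each vertex exactly once (push/pop on stack).
Each directed edge is examined once.
V = 198, E = 284
V + E = 482


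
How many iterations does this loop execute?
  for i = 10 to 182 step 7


The loop variable i takes values starting at 10 and increments by 7 each iteration.
Sequence: i = 10, 17, 24, 31, 38, 45, 52, 59, 66, ...
The upper bound 182 is inclusive, so the count is floor((last - first) / step) + 1:
floor((182 - 10) / 7) + 1 = floor(172/7) + 1 = 24 + 1 = 25


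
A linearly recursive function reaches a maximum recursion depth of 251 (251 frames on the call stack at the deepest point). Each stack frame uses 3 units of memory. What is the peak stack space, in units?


Maximum recursion depth = 251 frames
Memory per frame = 3 units
Total stack space = depth * frame_size
= 251 * 3 = 753


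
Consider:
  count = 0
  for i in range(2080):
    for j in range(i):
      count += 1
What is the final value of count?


For each i, the inner loop runs i times:
  i=0: inner runs 0 times
  i=1: inner runs 1 time
  i=2: inner runs 2 times
  i=3: inner runs 3 times
  i=4: inner runs 4 times
  i=5: inner runs 5 times
  i=6: inner runs 6 times
  i=7: inner runs 7 times
  ...
Total = 0 + 1 + 2 + ... + 2079 = 2080*(2080-1)/2 = 2162160


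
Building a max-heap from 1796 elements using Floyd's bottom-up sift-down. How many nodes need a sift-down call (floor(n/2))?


In a heap of 1796 elements (0-indexed array):
  Last element index: 1795
  Parent of last element: floor((1795 - 1) / 2) = 897
  Internal nodes: indices 0 to 897
  Count = floor(1796/2) = 898


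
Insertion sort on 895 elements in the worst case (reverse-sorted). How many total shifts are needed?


In the worst case (reverse-sorted), each element shifts past all previous:
  Element 1: 1 shifts
  Element 2: 2 shifts
  Element 3: 3 shifts
  Element 4: 4 shifts
  Element 5: 5 shifts
  ...
  Element 894: 894 shifts
Total = 1 + 2 + ... + 894
= 895*(895-1)/2 = 400065


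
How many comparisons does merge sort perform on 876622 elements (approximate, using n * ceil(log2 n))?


Recursion depth: ceil(log2(876622)) = 20
Each recursion level merges n = 876622 elements
Total = 876622 * 20 = 17532440


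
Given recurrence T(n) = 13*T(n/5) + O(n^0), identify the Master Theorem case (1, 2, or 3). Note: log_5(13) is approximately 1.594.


Master Theorem parameters: a=13, b=5, c=0
log_b(a) = 1.594
Compare b^c with a: 5^0 = 1 < 13, so c < log_b(a).
Comparing c=0 vs log_b(a)=1.594:
0 < 1.594 => Case 1
Result: T(n) = O(n^(log_5 13)) ~ O(n^1.594)
Master Theorem case = 1


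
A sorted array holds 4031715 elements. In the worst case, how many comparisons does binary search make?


Halving sequence: 4031715 -> 2015857 -> 1007928 -> 503964 -> 251982 -> 125991 -> 62995 -> 31497 -> 15748 -> 7874 -> 3937 -> 1968 -> 984 -> 492 -> 246 -> 123 -> 61 -> 30 -> 15 -> 7 -> 3 -> 1
Number of halvings = 21
Max comparisons = 21 + 1 = 22


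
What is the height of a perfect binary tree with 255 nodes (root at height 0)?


A perfect binary tree with 255 nodes:
  255 = 2^8 - 1
  Levels: 0, 1, ..., 7
  Height = 7


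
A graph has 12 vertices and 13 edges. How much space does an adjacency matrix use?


Adjacency matrix: V x V grid of entries
Space = V^2 = 12^2 = 12 * 12 = 144


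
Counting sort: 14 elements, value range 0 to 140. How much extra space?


n = 14 (output array)
k = 141 (count array for 141 distinct values)
Extra space = 14 + 141 = 155


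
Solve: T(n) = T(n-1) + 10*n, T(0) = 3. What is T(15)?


Expanding the recurrence:
T(15) = T(14) + 10*15
       = T(13) + 10*14 + 10*15
       ...
       = T(0) + 10*(1 + 2 + ... + 15)
       = 3 + 10 * 15*16/2
       = 3 + 10 * 120
       = 3 + 1200 = 1203


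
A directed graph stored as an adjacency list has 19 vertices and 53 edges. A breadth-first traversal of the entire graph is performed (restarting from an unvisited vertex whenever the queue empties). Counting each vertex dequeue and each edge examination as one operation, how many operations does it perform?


A full BFS traversal dequeues each vertex once and examines each edge once.
Vertex visits: 19
Edge visits: 53
V + E = 19 + 53 = 72


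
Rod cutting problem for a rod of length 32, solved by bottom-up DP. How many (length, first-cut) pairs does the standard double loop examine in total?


For each subproblem length i = 1..32, the inner loop considers i possible first cuts.
Total = 1 + 2 + ... + 32
= 32*(32+1)/2
= 32*33/2 = 528


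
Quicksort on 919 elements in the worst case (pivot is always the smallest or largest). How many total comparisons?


In the worst case, each partition step picks the worst pivot:
  Partition 1: 918 comparisons (n-1 elements to compare)
  Partition 2: 917 comparisons
  Partition 3: 916 comparisons
  Partition 4: 915 comparisons
  Partition 5: 914 comparisons
  ...
  Last partition: 0 comparisons
Total = (n-1) + (n-2) + ... + 1 + 0 = n*(n-1)/2
= 919*918/2 = 421821


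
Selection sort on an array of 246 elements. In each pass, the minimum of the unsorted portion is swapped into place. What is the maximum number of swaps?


Selection sort performs one swap per pass:
  Pass 1: find min in positions 0 to 245, swap with position 0
  Pass 2: find min in positions 1 to 245, swap with position 1
  Pass 3: find min in positions 2 to 245, swap with position 2
  Pass 4: find min in positions 3 to 245, swap with position 3
  Pass 5: find min in positions 4 to 245, swap with position 4
  ... (240 more passes)
Total passes (and swaps) = n - 1 = 246 - 1 = 245


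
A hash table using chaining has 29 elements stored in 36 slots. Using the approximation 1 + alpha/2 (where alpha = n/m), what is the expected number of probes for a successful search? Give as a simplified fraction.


Load factor alpha = n/m = 29/36
Expected probes = 1 + alpha/2 = 1 + 29/(2*36)
= 1 + 29/72
= 72/72 + 29/72
= 101/72


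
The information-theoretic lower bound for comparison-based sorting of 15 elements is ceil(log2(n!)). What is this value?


A binary decision tree of height h has at most 2^h leaves and needs at least n! of them, so h >= ceil(log2(n!)).
Compute 15! as a running product:
  x2 = 2, x3 = 6, x4 = 24, x5 = 120
  x6 = 720, x7 = 5040, x8 = 40320, x9 = 362880
  x10 = 3628800, x11 = 39916800, x12 = 479001600, x13 = 6227020800
  x14 = 87178291200, x15 = 1307674368000
15! = 1307674368000
Bracket between powers of 2:
  2^40 = 1099511627776 < 1307674368000 <= 2199023255552 = 2^41
So ceil(log2(15!)) = 41


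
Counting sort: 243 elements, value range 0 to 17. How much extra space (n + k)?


n = 243 (output array)
k = 18 (count array for 18 distinct values)
Extra space = 243 + 18 = 261


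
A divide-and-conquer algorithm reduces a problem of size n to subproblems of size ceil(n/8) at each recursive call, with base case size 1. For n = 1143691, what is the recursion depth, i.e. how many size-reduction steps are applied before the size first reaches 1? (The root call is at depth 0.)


Each step divides the size by 8 (rounding up); after k steps the size is ceil(n/8^k), which equals 1 exactly when 8^k >= n.
So the depth is the smallest k with 8^k >= 1143691, i.e. ceil(log_8(1143691)).
8^6 = 262144 < 1143691 <= 2097152 = 8^7
Recursion depth = 7


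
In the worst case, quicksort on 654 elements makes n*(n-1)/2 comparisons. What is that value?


Sum of comparisons per partition:
653 + 652 + ... + 1 + 0
= 654 * (654 - 1) / 2
= 654 * 653 / 2
= 213531


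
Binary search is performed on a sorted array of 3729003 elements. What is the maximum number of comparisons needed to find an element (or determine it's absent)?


Binary search halves the search space each comparison:
  Step 1: search space = 3729003 -> 1864501
  Step 2: search space = 1864501 -> 932250
  Step 3: search space = 932250 -> 466125
  Step 4: search space = 466125 -> 233062
  Step 5: search space = 233062 -> 116531
  Step 6: search space = 116531 -> 58265
  Step 7: search space = 58265 -> 29132
  Step 8: search space = 29132 -> 14566
  Step 9: search space = 14566 -> 7283
  Step 10: search space = 7283 -> 3641
  Step 11: search space = 3641 -> 1820
  Step 12: search space = 1820 -> 910
  Step 13: search space = 910 -> 455
  Step 14: search space = 455 -> 227
  Step 15: search space = 227 -> 113
  Step 16: search space = 113 -> 56
  Step 17: search space = 56 -> 28
  Step 18: search space = 28 -> 14
  Step 19: search space = 14 -> 7
  Step 20: search space = 7 -> 3
  Step 21: search space = 3 -> 1
  Step 22: search space = 1 (final check)
Maximum comparisons = floor(log2(3729003)) + 1 = 21 + 1 = 22


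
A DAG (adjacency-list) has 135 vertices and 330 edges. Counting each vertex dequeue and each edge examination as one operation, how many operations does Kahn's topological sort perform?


V = 135 (vertex processing)
E = 330 (edge processing)
V + E = 135 + 330 = 465


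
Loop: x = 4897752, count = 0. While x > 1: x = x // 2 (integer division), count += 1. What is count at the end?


The variable x halves each step:
x = 4897752 -> 2448876 -> 1224438 -> 612219 -> 306109 -> 153054 -> 76527 -> 38263 -> 19131 -> 9565 -> 4782 -> 2391 -> 1195 -> 597 -> 298 -> 149 -> 74 -> 37 -> 18 -> 9 -> 4 -> 2 -> 1
Number of halvings = floor(log2(4897752)) = 22


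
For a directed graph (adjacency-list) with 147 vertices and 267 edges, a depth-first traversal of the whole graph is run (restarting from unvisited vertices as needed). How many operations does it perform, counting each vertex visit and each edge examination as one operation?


A full DFS traversal visits each vertex once and examines each edge once.
V = 147
E = 267
Sum = 147 + 267 = 414


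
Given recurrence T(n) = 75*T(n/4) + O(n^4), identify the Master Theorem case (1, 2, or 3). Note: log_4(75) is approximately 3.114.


Master Theorem parameters: a=75, b=4, c=4
log_b(a) = 3.114
Compare b^c with a: 4^4 = 256 > 75, so c > log_b(a).
Comparing c=4 vs log_b(a)=3.114:
4 > 3.114 => Case 3
Result: T(n) = O(n^4)
Master Theorem case = 3


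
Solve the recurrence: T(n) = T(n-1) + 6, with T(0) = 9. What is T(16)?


Unrolling the recurrence:
T(16) = T(15) + 6
       = T(14) + 6 + 6
       = T(13) + 6*3
       ...
       = T(0) + 6*16
       = 9 + 96 = 105


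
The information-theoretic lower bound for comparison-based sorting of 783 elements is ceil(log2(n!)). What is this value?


A binary decision tree of height h has at most 2^h leaves and needs at least n! of them, so h >= ceil(log2(n!)).
783! is far too large to multiply out, so use Stirling's series:
  ln(n!) ~ n ln n - n + (1/2) ln(2 pi n) + 1/(12n)  (error below 1/(360 n^3), negligible here)
  ln(783) = 6.6631327
  n ln n = 783 * 6.6631327 = 5217.2329
  (1/2) ln(2 pi * 783) = (1/2) ln(4919.7341) = 4.2505
  1/(12*783) = 0.0001
  ln(783!) ~ 5217.2329 - 783 + 4.2505 + 0.0001 = 4438.4835
Convert to base 2: log2(783!) = 4438.4835 / ln 2 = 4438.4835 / 0.69314718 = 6403.3781
ceil(6403.3781) = 6404


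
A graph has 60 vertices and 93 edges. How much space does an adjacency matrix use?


Adjacency matrix: V x V grid of entries
Space = V^2 = 60^2 = 60 * 60 = 3600


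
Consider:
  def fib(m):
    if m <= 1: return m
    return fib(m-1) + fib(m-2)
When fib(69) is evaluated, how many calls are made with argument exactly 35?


Let N(m) = number of times fib(m) is called while evaluating fib(69).
N(69) = 1 (the initial call).
N(68) = 1 (only fib(69) calls it).
For 1 <= m <= 67: fib(m) is called by fib(m+1) and fib(m+2), so
  N(m) = N(m+1) + N(m+2).
fib(0) is called only by fib(2), so N(0) = N(2).
Walk down from m=69:
  N(69)=1, N(68)=1, N(67)=2, N(66)=3, N(65)=5, N(64)=8, N(63)=13, N(62)=21, N(61)=34, N(60)=55, N(59)=89, N(58)=144, N(57)=233, N(56)=377, N(55)=610, N(54)=987, N(53)=1597, N(52)=2584, N(51)=4181, N(50)=6765, N(49)=10946, N(48)=17711, N(47)=28657, N(46)=46368, N(45)=75025, N(44)=121393, N(43)=196418, N(42)=317811, N(41)=514229, N(40)=832040, N(39)=1346269, N(38)=2178309, N(37)=3524578, N(36)=5702887, N(35)=9227465
N(35) = 9227465


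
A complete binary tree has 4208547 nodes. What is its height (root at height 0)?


In a complete binary tree, level k holds nodes 2^k .. 2^(k+1)-1 (1-indexed).
Height = floor(log2(n)) = floor(log2(4208547)) = 22
Check: 2^22 = 4194304 <= 4208547 < 8388608 = 2^23


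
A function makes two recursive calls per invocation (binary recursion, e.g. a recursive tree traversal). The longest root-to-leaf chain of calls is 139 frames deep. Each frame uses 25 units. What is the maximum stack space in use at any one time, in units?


Binary recursion: the two calls run one after the other, so only one root-to-leaf chain of frames is on the stack at a time.
Maximum depth (longest chain) = 139 frames
Each frame = 25 units
Max stack space = 139 * 25 = 3475


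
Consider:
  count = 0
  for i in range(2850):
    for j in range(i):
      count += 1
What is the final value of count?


For each i, the inner loop runs i times:
  i=0: inner runs 0 times
  i=1: inner runs 1 time
  i=2: inner runs 2 times
  i=3: inner runs 3 times
  i=4: inner runs 4 times
  i=5: inner runs 5 times
  i=6: inner runs 6 times
  i=7: inner runs 7 times
  ...
Total = 0 + 1 + 2 + ... + 2849 = 2850*(2850-1)/2 = 4059825


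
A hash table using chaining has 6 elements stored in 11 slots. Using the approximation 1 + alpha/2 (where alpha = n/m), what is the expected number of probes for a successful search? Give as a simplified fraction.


Load factor alpha = n/m = 6/11
Expected probes = 1 + alpha/2 = 1 + 6/(2*11)
= 1 + 6/22
= 22/22 + 6/22
= 28/22
Simplify: 14/11


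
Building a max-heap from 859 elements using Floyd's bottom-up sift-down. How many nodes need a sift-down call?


In a heap of 859 elements (0-indexed array):
  Last element index: 858
  Parent of last element: floor((858 - 1) / 2) = 428
  Internal nodes: indices 0 to 428
  Count = floor(859/2) = 429


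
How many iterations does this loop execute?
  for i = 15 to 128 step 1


The loop variable i takes values starting at 15 and increments by 1 each iteration.
Sequence: i = 15, 16, 17, 18, 19, 20, 21, 22, 23, ...
The upper bound 128 is inclusive, so the count is floor((last - first) / step) + 1:
floor((128 - 15) / 1) + 1 = floor(113/1) + 1 = 113 + 1 = 114


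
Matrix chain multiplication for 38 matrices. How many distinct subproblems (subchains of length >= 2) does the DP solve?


Subproblems are indexed by (i, j) where i < j.
Number of such pairs = n*(n-1)/2
= 38 * 37 / 2
= 703


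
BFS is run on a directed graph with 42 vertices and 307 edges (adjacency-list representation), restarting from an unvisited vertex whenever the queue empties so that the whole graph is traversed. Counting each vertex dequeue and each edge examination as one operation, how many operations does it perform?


A full BFS traversal dequeues each vertex exactly once and examines each directed edge exactly once.
V = 42 (vertex processing cost)
E = 307 (edge examination cost)
Total operations proportional to V + E = 42 + 307 = 349


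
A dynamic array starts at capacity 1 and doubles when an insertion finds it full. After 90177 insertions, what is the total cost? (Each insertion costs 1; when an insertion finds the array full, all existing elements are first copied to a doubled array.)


Insertion cost: 90177 (one per element)
Resizes occur just before inserting elements 2, 3, 5, 9, ...
Elements copied at each resize: 1 + 2 + 4 + 8 + 16 + 32 + 64 + 128 + 256 + 512 + 1024 + 2048 + 4096 + 8192 + 16384 + 32768 + 65536
Sum of copies = 131071 (geometric series: 2^k - 1)
Total = 90177 + 131071 = 221248


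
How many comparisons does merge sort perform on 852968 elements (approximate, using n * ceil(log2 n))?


Recursion depth: ceil(log2(852968)) = 20
Each recursion level merges n = 852968 elements
Total = 852968 * 20 = 17059360


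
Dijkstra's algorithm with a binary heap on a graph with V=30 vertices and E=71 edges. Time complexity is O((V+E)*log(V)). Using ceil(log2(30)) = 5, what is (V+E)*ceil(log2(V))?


Dijkstra with a binary heap: each vertex is extracted once, each edge may relax once.
Each heap operation costs O(log V).
V + E = 30 + 71 = 101
ceil(log2(30)) = 5 (since 2^4 = 16 < 30 <= 32 = 2^5)
Total heap work = (V+E) * ceil(log2(V)) = 101 * 5 = 505


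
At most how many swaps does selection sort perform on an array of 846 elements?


Each of the 845 passes places one element in its final position.
Pass 1: swap minimum into position 0
Pass 2: swap minimum of remaining into position 1
...
Pass 845: last two elements, one swap
Maximum swaps = 846 - 1 = 845


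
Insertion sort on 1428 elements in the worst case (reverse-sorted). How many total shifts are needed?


In the worst case (reverse-sorted), each element shifts past all previous:
  Element 1: 1 shifts
  Element 2: 2 shifts
  Element 3: 3 shifts
  Element 4: 4 shifts
  Element 5: 5 shifts
  ...
  Element 1427: 1427 shifts
Total = 1 + 2 + ... + 1427
= 1428*(1428-1)/2 = 1018878


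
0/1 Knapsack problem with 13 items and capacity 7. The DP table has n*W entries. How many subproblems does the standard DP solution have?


The DP table is indexed by (item, capacity).
Rows: 13 items
Columns: 7 capacity values (1 to W)
Total subproblems = 13 * 7 = 91


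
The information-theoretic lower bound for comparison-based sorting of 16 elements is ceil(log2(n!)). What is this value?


A binary decision tree of height h has at most 2^h leaves and needs at least n! of them, so h >= ceil(log2(n!)).
Compute 16! as a running product:
  x2 = 2, x3 = 6, x4 = 24, x5 = 120
  x6 = 720, x7 = 5040, x8 = 40320, x9 = 362880
  x10 = 3628800, x11 = 39916800, x12 = 479001600, x13 = 6227020800
  x14 = 87178291200, x15 = 1307674368000, x16 = 20922789888000
16! = 20922789888000
Bracket between powers of 2:
  2^44 = 17592186044416 < 20922789888000 <= 35184372088832 = 2^45
So ceil(log2(16!)) = 45


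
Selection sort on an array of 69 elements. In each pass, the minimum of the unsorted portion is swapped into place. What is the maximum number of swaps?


Selection sort performs one swap per pass:
  Pass 1: find min in positions 0 to 68, swap with position 0
  Pass 2: find min in positions 1 to 68, swap with position 1
  Pass 3: find min in positions 2 to 68, swap with position 2
  Pass 4: find min in positions 3 to 68, swap with position 3
  Pass 5: find min in positions 4 to 68, swap with position 4
  ... (63 more passes)
Total passes (and swaps) = n - 1 = 69 - 1 = 68


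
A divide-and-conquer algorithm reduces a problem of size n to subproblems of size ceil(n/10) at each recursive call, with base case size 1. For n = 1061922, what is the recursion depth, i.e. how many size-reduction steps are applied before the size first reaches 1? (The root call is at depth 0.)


Each step divides the size by 10 (rounding up); after k steps the size is ceil(n/10^k), which equals 1 exactly when 10^k >= n.
So the depth is the smallest k with 10^k >= 1061922, i.e. ceil(log_10(1061922)).
10^6 = 1000000 < 1061922 <= 10000000 = 10^7
Recursion depth = 7


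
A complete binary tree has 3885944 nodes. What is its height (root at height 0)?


In a complete binary tree, level k holds nodes 2^k .. 2^(k+1)-1 (1-indexed).
Height = floor(log2(n)) = floor(log2(3885944)) = 21
Check: 2^21 = 2097152 <= 3885944 < 4194304 = 2^22


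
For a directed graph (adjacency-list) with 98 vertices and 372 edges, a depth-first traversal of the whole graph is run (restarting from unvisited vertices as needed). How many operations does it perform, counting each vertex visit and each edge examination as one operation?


A full DFS traversal visits each vertex once and examines each edge once.
V = 98
E = 372
Sum = 98 + 372 = 470


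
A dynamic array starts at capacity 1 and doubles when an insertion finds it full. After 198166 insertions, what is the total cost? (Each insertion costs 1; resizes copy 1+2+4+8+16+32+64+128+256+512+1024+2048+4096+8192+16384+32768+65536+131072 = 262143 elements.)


Insertion cost: 198166 (one per element)
Resizes occur just before inserting elements 2, 3, 5, 9, ...
Elements copied at each resize: 1 + 2 + 4 + 8 + 16 + 32 + 64 + 128 + 256 + 512 + 1024 + 2048 + 4096 + 8192 + 16384 + 32768 + 65536 + 131072
Sum of copies = 262143 (geometric series: 2^k - 1)
Total = 198166 + 262143 = 460309


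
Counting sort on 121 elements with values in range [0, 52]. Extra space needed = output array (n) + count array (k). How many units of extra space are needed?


Output array size: 121 (to store sorted result)
Count array size: 53 (one slot per possible value, range 0 to 52)
Total extra space = 121 + 53 = 174


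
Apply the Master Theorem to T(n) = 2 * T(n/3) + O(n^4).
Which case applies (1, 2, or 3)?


The Master Theorem: T(n) = a*T(n/b) + O(n^c)
  a = 2, b = 3, c = 4
log_b(a) = log_3(2) ~ 0.631
Compare b^c with a: 3^4 = 81 > 2, so c > log_b(a).
Since c > log_b(a), Case 3 applies.
T(n) = O(n^4)
Master Theorem case = 3


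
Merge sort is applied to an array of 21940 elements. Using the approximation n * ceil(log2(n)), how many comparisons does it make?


Merge sort divides the array into halves recursively.
Number of levels = ceil(log2(21940)) = 15
At each level, approximately n = 21940 comparisons are needed for merging.
Total comparisons ~ n * ceil(log2(n)) = 21940 * 15 = 329100


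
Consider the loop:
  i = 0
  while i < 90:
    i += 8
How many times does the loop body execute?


Starting at i = 0, each iteration adds 8.
Iterations until i >= 90:
  Iteration 1: i = 0 -> i = 8
  Iteration 2: i = 8 -> i = 16
  Iteration 3: i = 16 -> i = 24
  Iteration 4: i = 24 -> i = 32
  Iteration 5: i = 32 -> i = 40
  Iteration 6: i = 40 -> i = 48
  Iteration 7: i = 48 -> i = 56
  Iteration 8: i = 56 -> i = 64
  ... continuing ...
Total iterations = ceil(90/8) = 12


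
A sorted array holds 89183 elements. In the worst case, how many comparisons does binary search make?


Halving sequence: 89183 -> 44591 -> 22295 -> 11147 -> 5573 -> 2786 -> 1393 -> 696 -> 348 -> 174 -> 87 -> 43 -> 21 -> 10 -> 5 -> 2 -> 1
Number of halvings = 16
Max comparisons = 16 + 1 = 17


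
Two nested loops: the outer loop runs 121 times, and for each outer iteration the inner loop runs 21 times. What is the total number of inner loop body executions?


Outer loop: 121 iterations
Inner loop: 21 iterations per outer iteration
Total = 121 * 21 = 2541


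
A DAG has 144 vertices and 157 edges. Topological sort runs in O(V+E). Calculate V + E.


V = 144 (vertex processing)
E = 157 (edge processing)
V + E = 144 + 157 = 301


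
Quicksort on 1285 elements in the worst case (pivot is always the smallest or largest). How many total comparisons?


In the worst case, each partition step picks the worst pivot:
  Partition 1: 1284 comparisons (n-1 elements to compare)
  Partition 2: 1283 comparisons
  Partition 3: 1282 comparisons
  Partition 4: 1281 comparisons
  Partition 5: 1280 comparisons
  ...
  Last partition: 0 comparisons
Total = (n-1) + (n-2) + ... + 1 + 0 = n*(n-1)/2
= 1285*1284/2 = 824970


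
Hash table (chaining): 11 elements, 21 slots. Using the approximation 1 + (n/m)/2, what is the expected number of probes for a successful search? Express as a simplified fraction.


Computing expected probes:
alpha = 11/21
= 1 + alpha/2
= 1 + 11/(2*21)
= (2*21 + 11) / (2*21)
= 53/42


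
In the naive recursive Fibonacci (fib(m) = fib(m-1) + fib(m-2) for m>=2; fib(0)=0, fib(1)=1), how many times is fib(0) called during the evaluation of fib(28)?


Let N(m) = number of times fib(m) is called while evaluating fib(28).
N(28) = 1 (the initial call).
N(27) = 1 (only fib(28) calls it).
For 1 <= m <= 26: fib(m) is called by fib(m+1) and fib(m+2), so
  N(m) = N(m+1) + N(m+2).
fib(0) is called only by fib(2), so N(0) = N(2).
Walk down from m=28:
  N(28)=1, N(27)=1, N(26)=2, N(25)=3, N(24)=5, N(23)=8, N(22)=13, N(21)=21, N(20)=34, N(19)=55, N(18)=89, N(17)=144, N(16)=233, N(15)=377, N(14)=610, N(13)=987, N(12)=1597, N(11)=2584, N(10)=4181, N(9)=6765, N(8)=10946, N(7)=17711, N(6)=28657, N(5)=46368, N(4)=75025, N(3)=121393, N(2)=196418, N(1)=317811, N(0)=N(2)=196418
N(0) = 196418


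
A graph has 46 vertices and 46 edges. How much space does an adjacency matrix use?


Adjacency matrix: V x V grid of entries
Space = V^2 = 46^2 = 46 * 46 = 2116


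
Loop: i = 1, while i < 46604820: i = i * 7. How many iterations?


i multiplies by 7 each step:
i = 1 -> 7 -> 49 -> 343 -> 2401 -> 16807 -> 117649 -> 823543 -> 5764801 -> 40353607 -> 282475249 (stop)
Iterations = ceil(log_7(46604820)) = 10
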